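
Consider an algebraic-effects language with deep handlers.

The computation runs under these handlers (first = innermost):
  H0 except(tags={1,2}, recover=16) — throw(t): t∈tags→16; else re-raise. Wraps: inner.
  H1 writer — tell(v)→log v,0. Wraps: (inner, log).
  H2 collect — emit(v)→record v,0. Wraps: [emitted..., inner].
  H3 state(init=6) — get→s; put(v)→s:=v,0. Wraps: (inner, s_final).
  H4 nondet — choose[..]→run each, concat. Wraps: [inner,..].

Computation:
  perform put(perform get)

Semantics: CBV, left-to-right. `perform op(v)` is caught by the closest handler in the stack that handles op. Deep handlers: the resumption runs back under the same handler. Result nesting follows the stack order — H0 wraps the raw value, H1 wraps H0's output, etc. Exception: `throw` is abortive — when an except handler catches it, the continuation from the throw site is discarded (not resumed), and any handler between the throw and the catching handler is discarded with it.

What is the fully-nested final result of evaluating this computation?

Answer: [([(0, ())], 6)]

Evaluation trace:
get @ H3 ⇒ 6
put(6) @ H3 ⇒ s:=6
H0 returns 0
H1 returns (0, ())
H2 returns [(0, ())]
H3 returns ([(0, ())], 6)
H4 returns [([(0, ())], 6)]
= [([(0, ())], 6)]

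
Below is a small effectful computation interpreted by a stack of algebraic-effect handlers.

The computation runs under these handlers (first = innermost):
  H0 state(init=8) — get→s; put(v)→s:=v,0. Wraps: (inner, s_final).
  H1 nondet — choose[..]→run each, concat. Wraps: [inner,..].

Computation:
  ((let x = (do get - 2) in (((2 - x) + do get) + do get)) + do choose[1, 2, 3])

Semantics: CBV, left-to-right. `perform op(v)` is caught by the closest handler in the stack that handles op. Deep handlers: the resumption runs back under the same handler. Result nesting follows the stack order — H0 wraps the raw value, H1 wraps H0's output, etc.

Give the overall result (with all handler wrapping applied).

Step-by-step:
get @ H0 ⇒ 8
get @ H0 ⇒ 8
get @ H0 ⇒ 8
choose[1, 2, 3] @ H1
  branch[0] choose=1:
    H0 returns (13, 8)
    H1 returns [(13, 8)]
  branch[1] choose=2:
    H0 returns (14, 8)
    H1 returns [(14, 8)]
  branch[2] choose=3:
    H0 returns (15, 8)
    H1 returns [(15, 8)]
= [(13, 8), (14, 8), (15, 8)]

Answer: [(13, 8), (14, 8), (15, 8)]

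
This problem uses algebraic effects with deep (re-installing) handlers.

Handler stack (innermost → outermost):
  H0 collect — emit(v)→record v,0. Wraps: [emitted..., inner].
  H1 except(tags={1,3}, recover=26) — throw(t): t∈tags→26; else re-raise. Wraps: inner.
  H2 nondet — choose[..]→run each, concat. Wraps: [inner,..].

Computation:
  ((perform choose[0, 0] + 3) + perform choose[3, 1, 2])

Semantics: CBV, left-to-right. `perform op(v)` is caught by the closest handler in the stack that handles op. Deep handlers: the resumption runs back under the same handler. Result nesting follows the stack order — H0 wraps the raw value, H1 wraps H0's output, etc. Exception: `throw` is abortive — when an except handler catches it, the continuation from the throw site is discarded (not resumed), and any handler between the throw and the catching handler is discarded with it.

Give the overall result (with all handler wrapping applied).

Answer: [[6], [4], [5], [6], [4], [5]]

Step-by-step:
choose[0, 0] @ H2
  branch[0] choose=0:
    choose[3, 1, 2] @ H2
      branch[0] choose=3:
        H0 returns [6]
        H1 returns [6]
        H2 returns [[6]]
      branch[1] choose=1:
        H0 returns [4]
        H1 returns [4]
        H2 returns [[4]]
      branch[2] choose=2:
        H0 returns [5]
        H1 returns [5]
        H2 returns [[5]]
  branch[1] choose=0:
    choose[3, 1, 2] @ H2
      branch[0] choose=3:
        H0 returns [6]
        H1 returns [6]
        H2 returns [[6]]
      branch[1] choose=1:
        H0 returns [4]
        H1 returns [4]
        H2 returns [[4]]
      branch[2] choose=2:
        H0 returns [5]
        H1 returns [5]
        H2 returns [[5]]
= [[6], [4], [5], [6], [4], [5]]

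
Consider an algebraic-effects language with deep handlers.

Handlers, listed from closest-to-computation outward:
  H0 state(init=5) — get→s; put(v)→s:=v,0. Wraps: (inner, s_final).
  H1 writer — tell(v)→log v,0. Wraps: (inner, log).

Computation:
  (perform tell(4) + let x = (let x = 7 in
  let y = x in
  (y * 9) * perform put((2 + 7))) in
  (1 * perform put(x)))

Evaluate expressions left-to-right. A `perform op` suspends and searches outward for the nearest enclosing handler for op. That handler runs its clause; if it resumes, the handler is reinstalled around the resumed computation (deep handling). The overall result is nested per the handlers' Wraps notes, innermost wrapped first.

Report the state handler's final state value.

Step-by-step:
tell(4) @ H1 ⇒ log+=4
put(9) @ H0 ⇒ s:=9
put(0) @ H0 ⇒ s:=0
H0 returns (0, 0)
H1 returns ((0, 0), (4))
= ((0, 0), (4))

Answer: 0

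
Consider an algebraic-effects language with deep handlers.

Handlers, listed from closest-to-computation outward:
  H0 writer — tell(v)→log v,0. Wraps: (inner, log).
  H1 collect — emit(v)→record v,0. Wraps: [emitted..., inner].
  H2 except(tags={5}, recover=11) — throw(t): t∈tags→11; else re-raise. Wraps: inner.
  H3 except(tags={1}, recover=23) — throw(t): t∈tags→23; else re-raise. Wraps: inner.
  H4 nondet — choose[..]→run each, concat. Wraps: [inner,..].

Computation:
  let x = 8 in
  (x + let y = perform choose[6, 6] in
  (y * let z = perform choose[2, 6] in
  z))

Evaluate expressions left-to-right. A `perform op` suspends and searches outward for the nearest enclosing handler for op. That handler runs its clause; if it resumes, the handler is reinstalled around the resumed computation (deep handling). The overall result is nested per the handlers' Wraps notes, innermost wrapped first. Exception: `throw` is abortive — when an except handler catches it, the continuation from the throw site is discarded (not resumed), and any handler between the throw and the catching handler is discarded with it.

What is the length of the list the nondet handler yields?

Answer: 4

Evaluation trace:
choose[6, 6] @ H4
  branch[0] choose=6:
    choose[2, 6] @ H4
      branch[0] choose=2:
        H0 returns (20, ())
        H1 returns [(20, ())]
        H2 returns [(20, ())]
        H3 returns [(20, ())]
        H4 returns [[(20, ())]]
      branch[1] choose=6:
        H0 returns (44, ())
        H1 returns [(44, ())]
        H2 returns [(44, ())]
        H3 returns [(44, ())]
        H4 returns [[(44, ())]]
  branch[1] choose=6:
    choose[2, 6] @ H4
      branch[0] choose=2:
        H0 returns (20, ())
        H1 returns [(20, ())]
        H2 returns [(20, ())]
        H3 returns [(20, ())]
        H4 returns [[(20, ())]]
      branch[1] choose=6:
        H0 returns (44, ())
        H1 returns [(44, ())]
        H2 returns [(44, ())]
        H3 returns [(44, ())]
        H4 returns [[(44, ())]]
= [[(20, ())], [(44, ())], [(20, ())], [(44, ())]]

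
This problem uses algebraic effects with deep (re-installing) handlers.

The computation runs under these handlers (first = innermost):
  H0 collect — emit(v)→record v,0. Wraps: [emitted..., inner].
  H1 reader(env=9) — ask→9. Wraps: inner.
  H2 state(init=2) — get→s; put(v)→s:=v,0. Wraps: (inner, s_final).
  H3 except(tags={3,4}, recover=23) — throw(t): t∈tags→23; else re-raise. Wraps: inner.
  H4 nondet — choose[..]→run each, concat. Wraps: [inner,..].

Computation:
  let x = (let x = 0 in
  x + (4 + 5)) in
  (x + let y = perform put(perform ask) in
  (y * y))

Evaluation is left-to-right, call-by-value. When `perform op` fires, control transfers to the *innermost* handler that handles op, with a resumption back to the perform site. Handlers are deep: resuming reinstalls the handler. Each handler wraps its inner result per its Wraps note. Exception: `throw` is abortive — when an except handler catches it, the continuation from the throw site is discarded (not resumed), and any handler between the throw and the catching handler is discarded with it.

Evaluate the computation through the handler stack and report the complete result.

Answer: [([9], 9)]

Evaluation trace:
ask @ H1 ⇒ 9
put(9) @ H2 ⇒ s:=9
H0 returns [9]
H1 returns [9]
H2 returns ([9], 9)
H3 returns ([9], 9)
H4 returns [([9], 9)]
= [([9], 9)]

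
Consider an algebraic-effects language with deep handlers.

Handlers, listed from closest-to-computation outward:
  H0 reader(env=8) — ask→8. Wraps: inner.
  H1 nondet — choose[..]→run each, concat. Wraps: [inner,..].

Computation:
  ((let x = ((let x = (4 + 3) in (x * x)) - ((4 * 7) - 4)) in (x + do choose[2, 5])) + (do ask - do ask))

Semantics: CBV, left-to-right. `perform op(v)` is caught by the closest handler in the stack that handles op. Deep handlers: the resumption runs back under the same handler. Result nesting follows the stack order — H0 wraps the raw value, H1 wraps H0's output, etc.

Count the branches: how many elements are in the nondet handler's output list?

Answer: 2

Step-by-step:
choose[2, 5] @ H1
  branch[0] choose=2:
    ask @ H0 ⇒ 8
    ask @ H0 ⇒ 8
    H0 returns 27
    H1 returns [27]
  branch[1] choose=5:
    ask @ H0 ⇒ 8
    ask @ H0 ⇒ 8
    H0 returns 30
    H1 returns [30]
= [27, 30]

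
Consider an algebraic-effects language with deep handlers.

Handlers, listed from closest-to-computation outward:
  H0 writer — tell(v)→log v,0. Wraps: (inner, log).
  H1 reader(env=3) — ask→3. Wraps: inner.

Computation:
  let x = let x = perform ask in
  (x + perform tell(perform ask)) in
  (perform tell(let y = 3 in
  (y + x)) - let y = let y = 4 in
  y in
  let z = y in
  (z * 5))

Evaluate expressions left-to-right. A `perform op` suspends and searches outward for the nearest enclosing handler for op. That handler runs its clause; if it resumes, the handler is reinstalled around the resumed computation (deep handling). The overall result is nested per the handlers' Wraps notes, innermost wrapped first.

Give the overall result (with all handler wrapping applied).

Step-by-step:
ask @ H1 ⇒ 3
ask @ H1 ⇒ 3
tell(3) @ H0 ⇒ log+=3
tell(6) @ H0 ⇒ log+=6
H0 returns (-20, (3, 6))
H1 returns (-20, (3, 6))
= (-20, (3, 6))

Answer: (-20, (3, 6))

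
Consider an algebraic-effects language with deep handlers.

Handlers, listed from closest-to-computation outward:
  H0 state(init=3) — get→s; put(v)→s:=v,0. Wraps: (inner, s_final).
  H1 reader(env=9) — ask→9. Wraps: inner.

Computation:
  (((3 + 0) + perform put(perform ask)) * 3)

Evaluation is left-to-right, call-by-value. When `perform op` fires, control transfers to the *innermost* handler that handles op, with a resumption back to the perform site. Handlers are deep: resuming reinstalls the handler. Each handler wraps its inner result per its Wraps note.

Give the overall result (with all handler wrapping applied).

Working:
ask @ H1 ⇒ 9
put(9) @ H0 ⇒ s:=9
H0 returns (9, 9)
H1 returns (9, 9)
= (9, 9)

Answer: (9, 9)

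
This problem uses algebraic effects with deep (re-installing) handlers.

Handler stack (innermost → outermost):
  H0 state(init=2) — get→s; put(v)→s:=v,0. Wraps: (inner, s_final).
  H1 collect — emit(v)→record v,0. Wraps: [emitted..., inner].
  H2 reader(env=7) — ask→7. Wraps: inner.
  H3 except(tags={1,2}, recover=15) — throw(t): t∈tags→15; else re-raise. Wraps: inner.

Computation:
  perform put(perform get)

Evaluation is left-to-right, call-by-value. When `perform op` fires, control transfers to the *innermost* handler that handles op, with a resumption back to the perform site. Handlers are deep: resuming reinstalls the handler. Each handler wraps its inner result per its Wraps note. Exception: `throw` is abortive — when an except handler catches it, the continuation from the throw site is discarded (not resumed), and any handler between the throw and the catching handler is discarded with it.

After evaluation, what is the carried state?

Answer: 2

Step-by-step:
get @ H0 ⇒ 2
put(2) @ H0 ⇒ s:=2
H0 returns (0, 2)
H1 returns [(0, 2)]
H2 returns [(0, 2)]
H3 returns [(0, 2)]
= [(0, 2)]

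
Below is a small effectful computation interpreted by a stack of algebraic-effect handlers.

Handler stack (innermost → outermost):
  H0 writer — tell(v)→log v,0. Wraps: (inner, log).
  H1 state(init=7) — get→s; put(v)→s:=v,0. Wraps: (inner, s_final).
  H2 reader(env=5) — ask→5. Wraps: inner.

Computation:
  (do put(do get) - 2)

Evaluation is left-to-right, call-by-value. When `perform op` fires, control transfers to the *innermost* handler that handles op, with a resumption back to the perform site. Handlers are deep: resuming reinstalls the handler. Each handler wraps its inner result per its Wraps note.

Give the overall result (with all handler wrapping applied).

Evaluation trace:
get @ H1 ⇒ 7
put(7) @ H1 ⇒ s:=7
H0 returns (-2, ())
H1 returns ((-2, ()), 7)
H2 returns ((-2, ()), 7)
= ((-2, ()), 7)

Answer: ((-2, ()), 7)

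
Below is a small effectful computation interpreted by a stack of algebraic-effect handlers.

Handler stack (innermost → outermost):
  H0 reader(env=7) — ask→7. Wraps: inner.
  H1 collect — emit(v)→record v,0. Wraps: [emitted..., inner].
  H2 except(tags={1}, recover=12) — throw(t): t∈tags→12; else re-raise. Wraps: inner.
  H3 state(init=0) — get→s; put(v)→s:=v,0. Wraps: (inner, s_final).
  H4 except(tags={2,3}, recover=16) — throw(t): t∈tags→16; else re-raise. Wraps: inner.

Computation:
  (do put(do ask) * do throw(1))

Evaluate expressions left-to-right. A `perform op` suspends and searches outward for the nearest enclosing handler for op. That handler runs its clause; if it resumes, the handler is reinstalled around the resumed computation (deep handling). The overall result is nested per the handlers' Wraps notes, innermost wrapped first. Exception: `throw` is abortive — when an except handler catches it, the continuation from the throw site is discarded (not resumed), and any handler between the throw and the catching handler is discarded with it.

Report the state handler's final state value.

Answer: 7

Evaluation trace:
ask @ H0 ⇒ 7
put(7) @ H3 ⇒ s:=7
throw(1) @ H2 caught ⇒ 12
H3 returns (12, 7)
H4 returns (12, 7)
= (12, 7)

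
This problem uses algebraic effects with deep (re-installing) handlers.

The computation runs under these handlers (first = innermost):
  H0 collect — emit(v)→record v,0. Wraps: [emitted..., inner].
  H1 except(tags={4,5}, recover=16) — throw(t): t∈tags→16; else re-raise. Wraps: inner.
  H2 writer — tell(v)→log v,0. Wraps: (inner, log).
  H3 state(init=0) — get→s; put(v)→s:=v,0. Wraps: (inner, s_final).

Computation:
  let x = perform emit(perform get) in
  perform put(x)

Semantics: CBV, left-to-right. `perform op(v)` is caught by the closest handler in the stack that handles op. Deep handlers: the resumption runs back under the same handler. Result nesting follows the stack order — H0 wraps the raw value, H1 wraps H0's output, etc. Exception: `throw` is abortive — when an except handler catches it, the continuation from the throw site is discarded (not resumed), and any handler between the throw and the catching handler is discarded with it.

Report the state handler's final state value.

Evaluation trace:
get @ H3 ⇒ 0
emit(0) @ H0 ⇒ out+=0
put(0) @ H3 ⇒ s:=0
H0 returns [0, 0]
H1 returns [0, 0]
H2 returns ([0, 0], ())
H3 returns (([0, 0], ()), 0)
= (([0, 0], ()), 0)

Answer: 0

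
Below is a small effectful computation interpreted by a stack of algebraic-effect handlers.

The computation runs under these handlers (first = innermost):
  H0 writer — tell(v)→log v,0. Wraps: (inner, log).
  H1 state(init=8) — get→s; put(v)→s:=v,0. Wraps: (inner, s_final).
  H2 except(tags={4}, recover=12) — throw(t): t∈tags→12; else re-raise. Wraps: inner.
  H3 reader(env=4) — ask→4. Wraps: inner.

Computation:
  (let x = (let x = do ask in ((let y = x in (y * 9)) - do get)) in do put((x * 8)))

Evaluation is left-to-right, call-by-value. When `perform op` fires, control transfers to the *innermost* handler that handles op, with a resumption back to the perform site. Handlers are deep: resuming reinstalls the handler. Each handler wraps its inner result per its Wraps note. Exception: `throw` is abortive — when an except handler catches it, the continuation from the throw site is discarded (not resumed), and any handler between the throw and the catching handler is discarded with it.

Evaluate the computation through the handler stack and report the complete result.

Answer: ((0, ()), 224)

Working:
ask @ H3 ⇒ 4
get @ H1 ⇒ 8
put(224) @ H1 ⇒ s:=224
H0 returns (0, ())
H1 returns ((0, ()), 224)
H2 returns ((0, ()), 224)
H3 returns ((0, ()), 224)
= ((0, ()), 224)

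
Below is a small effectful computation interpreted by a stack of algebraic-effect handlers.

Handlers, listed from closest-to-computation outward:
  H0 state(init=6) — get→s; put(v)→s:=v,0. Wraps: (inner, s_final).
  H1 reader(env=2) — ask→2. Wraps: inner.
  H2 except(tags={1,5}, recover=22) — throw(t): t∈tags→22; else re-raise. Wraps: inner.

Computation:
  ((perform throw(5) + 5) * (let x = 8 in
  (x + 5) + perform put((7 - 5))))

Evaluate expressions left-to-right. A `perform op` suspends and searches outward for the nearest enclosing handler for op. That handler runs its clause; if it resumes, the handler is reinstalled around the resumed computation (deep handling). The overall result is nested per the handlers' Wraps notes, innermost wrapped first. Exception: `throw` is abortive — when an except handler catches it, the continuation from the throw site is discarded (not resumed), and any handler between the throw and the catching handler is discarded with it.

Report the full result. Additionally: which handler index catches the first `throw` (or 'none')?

Step-by-step:
throw(5) @ H2 caught ⇒ 22
= 22

Answer: 22 ; first throw caught by: H2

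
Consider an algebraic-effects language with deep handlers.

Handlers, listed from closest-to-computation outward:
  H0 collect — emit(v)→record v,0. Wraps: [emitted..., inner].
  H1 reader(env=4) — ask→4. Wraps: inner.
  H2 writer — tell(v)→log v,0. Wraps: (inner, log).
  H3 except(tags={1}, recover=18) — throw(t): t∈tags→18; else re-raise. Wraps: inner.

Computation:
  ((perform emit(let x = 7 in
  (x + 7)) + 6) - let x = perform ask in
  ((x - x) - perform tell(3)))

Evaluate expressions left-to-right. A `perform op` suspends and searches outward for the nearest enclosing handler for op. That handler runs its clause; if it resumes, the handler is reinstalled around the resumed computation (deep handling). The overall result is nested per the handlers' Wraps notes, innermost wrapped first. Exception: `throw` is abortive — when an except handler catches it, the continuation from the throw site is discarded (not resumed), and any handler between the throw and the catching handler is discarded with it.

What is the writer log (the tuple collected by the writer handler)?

Working:
emit(14) @ H0 ⇒ out+=14
ask @ H1 ⇒ 4
tell(3) @ H2 ⇒ log+=3
H0 returns [14, 6]
H1 returns [14, 6]
H2 returns ([14, 6], (3))
H3 returns ([14, 6], (3))
= ([14, 6], (3))

Answer: (3)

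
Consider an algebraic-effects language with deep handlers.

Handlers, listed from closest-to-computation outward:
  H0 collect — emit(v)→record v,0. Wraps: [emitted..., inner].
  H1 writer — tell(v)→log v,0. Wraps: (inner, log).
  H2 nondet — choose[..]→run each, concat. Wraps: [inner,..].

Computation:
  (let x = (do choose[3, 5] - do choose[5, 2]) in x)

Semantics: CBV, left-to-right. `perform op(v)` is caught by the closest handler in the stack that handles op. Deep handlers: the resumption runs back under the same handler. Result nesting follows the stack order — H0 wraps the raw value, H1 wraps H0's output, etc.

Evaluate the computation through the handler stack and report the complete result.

Answer: [([-2], ()), ([1], ()), ([0], ()), ([3], ())]

Working:
choose[3, 5] @ H2
  branch[0] choose=3:
    choose[5, 2] @ H2
      branch[0] choose=5:
        H0 returns [-2]
        H1 returns ([-2], ())
        H2 returns [([-2], ())]
      branch[1] choose=2:
        H0 returns [1]
        H1 returns ([1], ())
        H2 returns [([1], ())]
  branch[1] choose=5:
    choose[5, 2] @ H2
      branch[0] choose=5:
        H0 returns [0]
        H1 returns ([0], ())
        H2 returns [([0], ())]
      branch[1] choose=2:
        H0 returns [3]
        H1 returns ([3], ())
        H2 returns [([3], ())]
= [([-2], ()), ([1], ()), ([0], ()), ([3], ())]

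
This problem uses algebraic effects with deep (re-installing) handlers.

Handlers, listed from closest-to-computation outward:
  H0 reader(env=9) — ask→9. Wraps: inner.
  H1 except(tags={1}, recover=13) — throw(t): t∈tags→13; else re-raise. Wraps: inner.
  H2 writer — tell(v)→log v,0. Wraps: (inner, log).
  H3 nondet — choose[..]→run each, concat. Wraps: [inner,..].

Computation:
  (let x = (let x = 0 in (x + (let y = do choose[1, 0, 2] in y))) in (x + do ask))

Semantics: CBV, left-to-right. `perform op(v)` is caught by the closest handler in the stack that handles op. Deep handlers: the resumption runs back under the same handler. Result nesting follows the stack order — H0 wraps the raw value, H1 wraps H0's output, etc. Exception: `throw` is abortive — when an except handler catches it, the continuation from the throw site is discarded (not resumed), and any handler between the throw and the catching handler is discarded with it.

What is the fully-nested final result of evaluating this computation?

Answer: [(10, ()), (9, ()), (11, ())]

Step-by-step:
choose[1, 0, 2] @ H3
  branch[0] choose=1:
    ask @ H0 ⇒ 9
    H0 returns 10
    H1 returns 10
    H2 returns (10, ())
    H3 returns [(10, ())]
  branch[1] choose=0:
    ask @ H0 ⇒ 9
    H0 returns 9
    H1 returns 9
    H2 returns (9, ())
    H3 returns [(9, ())]
  branch[2] choose=2:
    ask @ H0 ⇒ 9
    H0 returns 11
    H1 returns 11
    H2 returns (11, ())
    H3 returns [(11, ())]
= [(10, ()), (9, ()), (11, ())]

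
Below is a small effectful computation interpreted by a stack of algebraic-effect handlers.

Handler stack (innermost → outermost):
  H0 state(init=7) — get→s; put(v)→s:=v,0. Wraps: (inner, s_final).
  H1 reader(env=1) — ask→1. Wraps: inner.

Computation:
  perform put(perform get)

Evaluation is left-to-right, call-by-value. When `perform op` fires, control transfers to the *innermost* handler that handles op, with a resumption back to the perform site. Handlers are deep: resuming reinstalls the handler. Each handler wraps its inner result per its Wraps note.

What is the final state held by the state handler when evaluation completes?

Evaluation trace:
get @ H0 ⇒ 7
put(7) @ H0 ⇒ s:=7
H0 returns (0, 7)
H1 returns (0, 7)
= (0, 7)

Answer: 7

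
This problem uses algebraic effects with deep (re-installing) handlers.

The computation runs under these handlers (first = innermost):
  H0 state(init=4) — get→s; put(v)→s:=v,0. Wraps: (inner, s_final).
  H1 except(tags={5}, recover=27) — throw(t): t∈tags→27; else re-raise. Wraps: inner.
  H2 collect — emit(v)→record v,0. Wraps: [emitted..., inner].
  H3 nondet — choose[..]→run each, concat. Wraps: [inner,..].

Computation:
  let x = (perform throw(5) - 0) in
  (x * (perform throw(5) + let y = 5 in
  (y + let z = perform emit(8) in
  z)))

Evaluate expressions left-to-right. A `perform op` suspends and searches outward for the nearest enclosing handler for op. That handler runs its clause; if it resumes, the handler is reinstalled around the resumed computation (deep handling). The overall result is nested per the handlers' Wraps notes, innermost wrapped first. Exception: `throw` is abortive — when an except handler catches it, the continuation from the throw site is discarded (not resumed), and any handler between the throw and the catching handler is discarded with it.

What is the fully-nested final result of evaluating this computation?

Answer: [[27]]

Working:
throw(5) @ H1 caught ⇒ 27
H2 returns [27]
H3 returns [[27]]
= [[27]]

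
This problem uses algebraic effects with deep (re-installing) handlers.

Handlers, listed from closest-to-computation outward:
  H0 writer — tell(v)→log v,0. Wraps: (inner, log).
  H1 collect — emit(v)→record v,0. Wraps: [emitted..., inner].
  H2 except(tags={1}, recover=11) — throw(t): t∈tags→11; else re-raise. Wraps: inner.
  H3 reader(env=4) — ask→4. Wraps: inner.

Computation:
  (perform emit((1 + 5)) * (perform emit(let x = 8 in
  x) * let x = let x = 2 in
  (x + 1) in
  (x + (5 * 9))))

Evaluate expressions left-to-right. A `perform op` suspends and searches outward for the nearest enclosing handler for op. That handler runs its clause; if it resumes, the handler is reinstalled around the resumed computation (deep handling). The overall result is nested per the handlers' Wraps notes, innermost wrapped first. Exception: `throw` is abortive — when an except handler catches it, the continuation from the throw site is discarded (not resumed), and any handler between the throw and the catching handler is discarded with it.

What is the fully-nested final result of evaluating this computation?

Evaluation trace:
emit(6) @ H1 ⇒ out+=6
emit(8) @ H1 ⇒ out+=8
H0 returns (0, ())
H1 returns [6, 8, (0, ())]
H2 returns [6, 8, (0, ())]
H3 returns [6, 8, (0, ())]
= [6, 8, (0, ())]

Answer: [6, 8, (0, ())]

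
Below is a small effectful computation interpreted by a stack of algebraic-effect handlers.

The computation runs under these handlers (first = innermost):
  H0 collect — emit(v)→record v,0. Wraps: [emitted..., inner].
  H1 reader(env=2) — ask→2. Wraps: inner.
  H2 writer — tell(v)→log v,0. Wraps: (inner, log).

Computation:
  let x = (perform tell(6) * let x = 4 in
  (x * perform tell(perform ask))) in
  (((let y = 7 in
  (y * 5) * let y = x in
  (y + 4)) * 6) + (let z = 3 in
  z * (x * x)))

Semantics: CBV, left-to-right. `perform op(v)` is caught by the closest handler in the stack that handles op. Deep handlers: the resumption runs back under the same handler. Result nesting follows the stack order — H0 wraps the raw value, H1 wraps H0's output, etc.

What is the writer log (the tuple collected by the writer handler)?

Evaluation trace:
tell(6) @ H2 ⇒ log+=6
ask @ H1 ⇒ 2
tell(2) @ H2 ⇒ log+=2
H0 returns [840]
H1 returns [840]
H2 returns ([840], (6, 2))
= ([840], (6, 2))

Answer: (6, 2)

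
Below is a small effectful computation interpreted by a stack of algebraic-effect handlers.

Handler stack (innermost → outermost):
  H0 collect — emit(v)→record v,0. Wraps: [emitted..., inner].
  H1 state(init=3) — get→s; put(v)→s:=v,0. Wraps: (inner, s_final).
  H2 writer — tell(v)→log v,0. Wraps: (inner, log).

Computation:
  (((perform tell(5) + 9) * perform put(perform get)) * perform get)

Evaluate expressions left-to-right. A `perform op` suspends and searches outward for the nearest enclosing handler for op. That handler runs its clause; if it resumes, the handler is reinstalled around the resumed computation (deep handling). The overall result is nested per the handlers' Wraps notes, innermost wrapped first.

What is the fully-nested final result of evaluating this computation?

Step-by-step:
tell(5) @ H2 ⇒ log+=5
get @ H1 ⇒ 3
put(3) @ H1 ⇒ s:=3
get @ H1 ⇒ 3
H0 returns [0]
H1 returns ([0], 3)
H2 returns (([0], 3), (5))
= (([0], 3), (5))

Answer: (([0], 3), (5))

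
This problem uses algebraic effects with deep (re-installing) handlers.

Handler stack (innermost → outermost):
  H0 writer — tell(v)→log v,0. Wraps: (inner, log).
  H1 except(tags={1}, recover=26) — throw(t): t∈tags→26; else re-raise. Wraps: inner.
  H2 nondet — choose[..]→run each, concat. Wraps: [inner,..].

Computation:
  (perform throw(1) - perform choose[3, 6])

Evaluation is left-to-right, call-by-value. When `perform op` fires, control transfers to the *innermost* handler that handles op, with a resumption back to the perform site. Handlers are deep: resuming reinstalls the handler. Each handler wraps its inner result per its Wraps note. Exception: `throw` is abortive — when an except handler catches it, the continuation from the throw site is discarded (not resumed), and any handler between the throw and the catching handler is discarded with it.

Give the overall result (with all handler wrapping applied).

Step-by-step:
throw(1) @ H1 caught ⇒ 26
H2 returns [26]
= [26]

Answer: [26]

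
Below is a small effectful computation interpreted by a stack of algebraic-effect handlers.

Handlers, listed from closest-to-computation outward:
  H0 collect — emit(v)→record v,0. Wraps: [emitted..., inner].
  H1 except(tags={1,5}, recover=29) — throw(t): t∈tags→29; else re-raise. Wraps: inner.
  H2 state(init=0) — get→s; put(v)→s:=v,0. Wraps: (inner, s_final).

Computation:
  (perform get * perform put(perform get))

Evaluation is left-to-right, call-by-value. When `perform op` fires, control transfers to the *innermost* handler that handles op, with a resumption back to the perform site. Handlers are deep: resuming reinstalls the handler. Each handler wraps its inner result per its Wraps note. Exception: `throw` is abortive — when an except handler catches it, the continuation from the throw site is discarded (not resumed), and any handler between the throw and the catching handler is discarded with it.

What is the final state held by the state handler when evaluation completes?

Working:
get @ H2 ⇒ 0
get @ H2 ⇒ 0
put(0) @ H2 ⇒ s:=0
H0 returns [0]
H1 returns [0]
H2 returns ([0], 0)
= ([0], 0)

Answer: 0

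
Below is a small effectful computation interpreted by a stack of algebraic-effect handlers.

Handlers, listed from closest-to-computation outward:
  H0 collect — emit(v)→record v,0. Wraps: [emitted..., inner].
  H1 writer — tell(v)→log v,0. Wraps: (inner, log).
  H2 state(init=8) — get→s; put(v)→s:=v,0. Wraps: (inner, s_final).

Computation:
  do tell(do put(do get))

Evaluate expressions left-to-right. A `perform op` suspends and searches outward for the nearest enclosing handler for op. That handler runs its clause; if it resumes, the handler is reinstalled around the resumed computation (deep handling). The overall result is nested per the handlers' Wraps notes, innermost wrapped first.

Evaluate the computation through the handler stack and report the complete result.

Step-by-step:
get @ H2 ⇒ 8
put(8) @ H2 ⇒ s:=8
tell(0) @ H1 ⇒ log+=0
H0 returns [0]
H1 returns ([0], (0))
H2 returns (([0], (0)), 8)
= (([0], (0)), 8)

Answer: (([0], (0)), 8)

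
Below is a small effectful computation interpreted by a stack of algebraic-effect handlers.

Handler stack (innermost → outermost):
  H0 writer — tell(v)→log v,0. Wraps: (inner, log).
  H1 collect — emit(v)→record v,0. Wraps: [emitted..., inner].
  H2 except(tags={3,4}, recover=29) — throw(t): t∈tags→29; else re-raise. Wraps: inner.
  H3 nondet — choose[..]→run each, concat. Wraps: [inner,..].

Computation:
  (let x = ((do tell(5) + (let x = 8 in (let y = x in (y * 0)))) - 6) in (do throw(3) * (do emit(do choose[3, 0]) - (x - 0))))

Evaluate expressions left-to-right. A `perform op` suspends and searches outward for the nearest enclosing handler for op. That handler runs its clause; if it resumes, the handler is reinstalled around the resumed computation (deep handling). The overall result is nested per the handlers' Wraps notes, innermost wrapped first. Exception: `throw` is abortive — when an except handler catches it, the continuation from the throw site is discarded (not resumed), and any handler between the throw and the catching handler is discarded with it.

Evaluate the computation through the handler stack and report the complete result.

Answer: [29]

Working:
tell(5) @ H0 ⇒ log+=5
throw(3) @ H2 caught ⇒ 29
H3 returns [29]
= [29]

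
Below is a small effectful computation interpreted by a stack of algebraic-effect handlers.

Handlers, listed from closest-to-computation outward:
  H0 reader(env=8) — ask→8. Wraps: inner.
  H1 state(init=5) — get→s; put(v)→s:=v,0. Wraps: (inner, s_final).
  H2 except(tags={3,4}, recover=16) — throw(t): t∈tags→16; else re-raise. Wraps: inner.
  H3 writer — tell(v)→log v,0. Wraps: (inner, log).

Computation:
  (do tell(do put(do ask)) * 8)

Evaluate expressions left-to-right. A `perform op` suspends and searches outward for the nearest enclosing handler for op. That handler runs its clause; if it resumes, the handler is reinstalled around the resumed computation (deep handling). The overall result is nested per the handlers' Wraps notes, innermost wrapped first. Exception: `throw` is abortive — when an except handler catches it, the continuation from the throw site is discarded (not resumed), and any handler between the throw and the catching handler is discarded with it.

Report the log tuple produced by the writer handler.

Answer: (0)

Step-by-step:
ask @ H0 ⇒ 8
put(8) @ H1 ⇒ s:=8
tell(0) @ H3 ⇒ log+=0
H0 returns 0
H1 returns (0, 8)
H2 returns (0, 8)
H3 returns ((0, 8), (0))
= ((0, 8), (0))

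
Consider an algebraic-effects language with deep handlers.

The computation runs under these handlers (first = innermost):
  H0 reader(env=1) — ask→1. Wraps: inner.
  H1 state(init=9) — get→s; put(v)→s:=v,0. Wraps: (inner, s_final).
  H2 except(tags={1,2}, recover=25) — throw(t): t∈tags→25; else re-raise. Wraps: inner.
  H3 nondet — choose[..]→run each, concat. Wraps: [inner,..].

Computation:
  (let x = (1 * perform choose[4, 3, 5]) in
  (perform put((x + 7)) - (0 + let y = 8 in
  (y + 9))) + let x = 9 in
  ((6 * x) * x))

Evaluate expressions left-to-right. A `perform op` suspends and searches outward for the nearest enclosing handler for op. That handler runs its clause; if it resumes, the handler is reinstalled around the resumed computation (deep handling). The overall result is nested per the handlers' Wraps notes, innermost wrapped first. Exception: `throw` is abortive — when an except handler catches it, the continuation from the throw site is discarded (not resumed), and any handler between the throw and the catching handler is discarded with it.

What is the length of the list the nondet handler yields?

Working:
choose[4, 3, 5] @ H3
  branch[0] choose=4:
    put(11) @ H1 ⇒ s:=11
    H0 returns 469
    H1 returns (469, 11)
    H2 returns (469, 11)
    H3 returns [(469, 11)]
  branch[1] choose=3:
    put(10) @ H1 ⇒ s:=10
    H0 returns 469
    H1 returns (469, 10)
    H2 returns (469, 10)
    H3 returns [(469, 10)]
  branch[2] choose=5:
    put(12) @ H1 ⇒ s:=12
    H0 returns 469
    H1 returns (469, 12)
    H2 returns (469, 12)
    H3 returns [(469, 12)]
= [(469, 11), (469, 10), (469, 12)]

Answer: 3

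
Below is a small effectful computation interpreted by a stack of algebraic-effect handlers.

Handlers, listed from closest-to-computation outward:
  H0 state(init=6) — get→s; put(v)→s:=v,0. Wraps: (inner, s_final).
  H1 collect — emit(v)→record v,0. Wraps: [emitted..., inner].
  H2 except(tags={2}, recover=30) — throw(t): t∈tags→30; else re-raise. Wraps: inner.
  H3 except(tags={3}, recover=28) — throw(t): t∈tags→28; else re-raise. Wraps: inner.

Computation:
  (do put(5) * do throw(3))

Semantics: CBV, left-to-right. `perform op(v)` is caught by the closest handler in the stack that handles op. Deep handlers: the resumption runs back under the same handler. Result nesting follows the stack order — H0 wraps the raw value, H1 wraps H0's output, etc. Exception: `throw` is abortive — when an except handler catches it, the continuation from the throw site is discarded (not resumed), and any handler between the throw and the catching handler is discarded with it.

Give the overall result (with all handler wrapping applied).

Answer: 28

Step-by-step:
put(5) @ H0 ⇒ s:=5
throw(3) @ H2 re-raised
throw(3) @ H3 caught ⇒ 28
= 28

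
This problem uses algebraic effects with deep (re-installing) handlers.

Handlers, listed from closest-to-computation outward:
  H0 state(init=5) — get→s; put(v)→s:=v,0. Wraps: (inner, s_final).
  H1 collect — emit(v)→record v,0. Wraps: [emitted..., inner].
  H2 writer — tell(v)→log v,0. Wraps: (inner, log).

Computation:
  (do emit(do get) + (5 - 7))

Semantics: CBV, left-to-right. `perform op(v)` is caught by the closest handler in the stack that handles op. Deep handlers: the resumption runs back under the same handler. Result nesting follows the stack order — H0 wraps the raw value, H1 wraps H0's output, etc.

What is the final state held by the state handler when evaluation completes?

Working:
get @ H0 ⇒ 5
emit(5) @ H1 ⇒ out+=5
H0 returns (-2, 5)
H1 returns [5, (-2, 5)]
H2 returns ([5, (-2, 5)], ())
= ([5, (-2, 5)], ())

Answer: 5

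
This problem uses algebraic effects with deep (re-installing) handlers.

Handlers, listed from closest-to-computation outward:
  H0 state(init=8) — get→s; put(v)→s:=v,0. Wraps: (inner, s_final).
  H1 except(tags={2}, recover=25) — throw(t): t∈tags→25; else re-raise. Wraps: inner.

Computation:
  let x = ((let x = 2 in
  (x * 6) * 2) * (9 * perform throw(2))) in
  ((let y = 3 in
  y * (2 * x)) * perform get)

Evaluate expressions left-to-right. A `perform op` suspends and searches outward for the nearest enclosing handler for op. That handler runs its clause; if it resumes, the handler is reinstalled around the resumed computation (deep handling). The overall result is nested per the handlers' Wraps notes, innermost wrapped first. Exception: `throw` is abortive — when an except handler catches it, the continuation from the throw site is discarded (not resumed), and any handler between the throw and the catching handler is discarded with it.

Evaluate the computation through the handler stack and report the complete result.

Evaluation trace:
throw(2) @ H1 caught ⇒ 25
= 25

Answer: 25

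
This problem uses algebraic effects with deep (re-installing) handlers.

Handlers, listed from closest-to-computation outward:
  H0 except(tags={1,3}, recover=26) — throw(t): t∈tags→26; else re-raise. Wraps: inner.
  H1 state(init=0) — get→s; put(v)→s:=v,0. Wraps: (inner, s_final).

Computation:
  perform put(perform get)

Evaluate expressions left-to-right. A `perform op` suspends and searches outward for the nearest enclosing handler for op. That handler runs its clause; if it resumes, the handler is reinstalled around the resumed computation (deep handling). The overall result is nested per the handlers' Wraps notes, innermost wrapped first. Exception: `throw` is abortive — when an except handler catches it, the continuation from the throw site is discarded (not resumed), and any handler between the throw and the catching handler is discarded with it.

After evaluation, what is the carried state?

Answer: 0

Evaluation trace:
get @ H1 ⇒ 0
put(0) @ H1 ⇒ s:=0
H0 returns 0
H1 returns (0, 0)
= (0, 0)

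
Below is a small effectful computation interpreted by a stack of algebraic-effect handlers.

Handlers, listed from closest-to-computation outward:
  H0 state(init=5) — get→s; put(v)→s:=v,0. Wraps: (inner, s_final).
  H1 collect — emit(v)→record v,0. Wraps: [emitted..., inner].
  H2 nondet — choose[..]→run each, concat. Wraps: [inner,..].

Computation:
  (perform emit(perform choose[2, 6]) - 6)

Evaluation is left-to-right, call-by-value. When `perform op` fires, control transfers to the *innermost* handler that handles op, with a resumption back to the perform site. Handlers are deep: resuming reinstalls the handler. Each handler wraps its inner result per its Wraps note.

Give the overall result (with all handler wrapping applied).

Working:
choose[2, 6] @ H2
  branch[0] choose=2:
    emit(2) @ H1 ⇒ out+=2
    H0 returns (-6, 5)
    H1 returns [2, (-6, 5)]
    H2 returns [[2, (-6, 5)]]
  branch[1] choose=6:
    emit(6) @ H1 ⇒ out+=6
    H0 returns (-6, 5)
    H1 returns [6, (-6, 5)]
    H2 returns [[6, (-6, 5)]]
= [[2, (-6, 5)], [6, (-6, 5)]]

Answer: [[2, (-6, 5)], [6, (-6, 5)]]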